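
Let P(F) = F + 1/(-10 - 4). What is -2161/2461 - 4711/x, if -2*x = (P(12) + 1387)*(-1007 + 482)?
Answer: -3220613959/3614901375 ≈ -0.89093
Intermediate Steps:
P(F) = -1/14 + F (P(F) = F + 1/(-14) = F - 1/14 = -1/14 + F)
x = 1468875/4 (x = -((-1/14 + 12) + 1387)*(-1007 + 482)/2 = -(167/14 + 1387)*(-525)/2 = -19585*(-525)/28 = -1/2*(-1468875/2) = 1468875/4 ≈ 3.6722e+5)
-2161/2461 - 4711/x = -2161/2461 - 4711/1468875/4 = -2161*1/2461 - 4711*4/1468875 = -2161/2461 - 18844/1468875 = -3220613959/3614901375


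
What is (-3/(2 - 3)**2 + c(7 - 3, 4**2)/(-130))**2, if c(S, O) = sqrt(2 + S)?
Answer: 76053/8450 + 3*sqrt(6)/65 ≈ 9.1134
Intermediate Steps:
(-3/(2 - 3)**2 + c(7 - 3, 4**2)/(-130))**2 = (-3/(2 - 3)**2 + sqrt(2 + (7 - 3))/(-130))**2 = (-3/((-1)**2) + sqrt(2 + 4)*(-1/130))**2 = (-3/1 + sqrt(6)*(-1/130))**2 = (-3*1 - sqrt(6)/130)**2 = (-3 - sqrt(6)/130)**2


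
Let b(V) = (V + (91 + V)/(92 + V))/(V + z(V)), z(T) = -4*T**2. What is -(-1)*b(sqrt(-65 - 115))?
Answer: 42853/24903364 + 776981*I*sqrt(5)/93387615 ≈ 0.0017208 + 0.018604*I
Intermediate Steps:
b(V) = (V + (91 + V)/(92 + V))/(V - 4*V**2)
-(-1)*b(sqrt(-65 - 115)) = -(-1)*(91 + (sqrt(-65 - 115))**2 + 93*sqrt(-65 - 115))/((sqrt(-65 - 115))*(92 - 367*sqrt(-65 - 115) - 4*(sqrt(-65 - 115))**2)) = -(-1)*(91 + (sqrt(-180))**2 + 93*sqrt(-180))/((sqrt(-180))*(92 - 2202*I*sqrt(5) - 4*(sqrt(-180))**2)) = -(-1)*(91 + (6*I*sqrt(5))**2 + 93*(6*I*sqrt(5)))/(((6*I*sqrt(5)))*(92 - 2202*I*sqrt(5) - 4*(6*I*sqrt(5))**2)) = -(-1)*(-I*sqrt(5)/30)*(91 - 180 + 558*I*sqrt(5))/(92 - 2202*I*sqrt(5) - 4*(-180)) = -(-1)*(-I*sqrt(5)/30)*(-89 + 558*I*sqrt(5))/(92 - 2202*I*sqrt(5) + 720) = -(-1)*(-I*sqrt(5)/30)*(-89 + 558*I*sqrt(5))/(812 - 2202*I*sqrt(5)) = -(-1)*(-I*sqrt(5)*(-89 + 558*I*sqrt(5))/(30*(812 - 2202*I*sqrt(5)))) = -I*sqrt(5)*(-89 + 558*I*sqrt(5))/(30*(812 - 2202*I*sqrt(5)))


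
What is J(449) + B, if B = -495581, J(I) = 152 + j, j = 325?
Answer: -495104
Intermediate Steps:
J(I) = 477 (J(I) = 152 + 325 = 477)
J(449) + B = 477 - 495581 = -495104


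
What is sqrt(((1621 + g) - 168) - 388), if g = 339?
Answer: 6*sqrt(39) ≈ 37.470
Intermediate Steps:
sqrt(((1621 + g) - 168) - 388) = sqrt(((1621 + 339) - 168) - 388) = sqrt((1960 - 168) - 388) = sqrt(1792 - 388) = sqrt(1404) = 6*sqrt(39)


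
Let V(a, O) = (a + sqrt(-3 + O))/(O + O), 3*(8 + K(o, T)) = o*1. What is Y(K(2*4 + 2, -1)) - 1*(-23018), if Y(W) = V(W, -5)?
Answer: 345277/15 - I*sqrt(2)/5 ≈ 23018.0 - 0.28284*I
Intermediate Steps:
K(o, T) = -8 + o/3 (K(o, T) = -8 + (o*1)/3 = -8 + o/3)
V(a, O) = (a + sqrt(-3 + O))/(2*O) (V(a, O) = (a + sqrt(-3 + O))/((2*O)) = (a + sqrt(-3 + O))*(1/(2*O)) = (a + sqrt(-3 + O))/(2*O))
Y(W) = -W/10 - I*sqrt(2)/5 (Y(W) = (1/2)*(W + sqrt(-3 - 5))/(-5) = (1/2)*(-1/5)*(W + sqrt(-8)) = (1/2)*(-1/5)*(W + 2*I*sqrt(2)) = -W/10 - I*sqrt(2)/5)
Y(K(2*4 + 2, -1)) - 1*(-23018) = (-(-8 + (2*4 + 2)/3)/10 - I*sqrt(2)/5) - 1*(-23018) = (-(-8 + (8 + 2)/3)/10 - I*sqrt(2)/5) + 23018 = (-(-8 + (1/3)*10)/10 - I*sqrt(2)/5) + 23018 = (-(-8 + 10/3)/10 - I*sqrt(2)/5) + 23018 = (-1/10*(-14/3) - I*sqrt(2)/5) + 23018 = (7/15 - I*sqrt(2)/5) + 23018 = 345277/15 - I*sqrt(2)/5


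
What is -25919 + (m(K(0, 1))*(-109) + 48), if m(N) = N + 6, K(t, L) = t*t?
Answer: -26525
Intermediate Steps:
K(t, L) = t**2
m(N) = 6 + N
-25919 + (m(K(0, 1))*(-109) + 48) = -25919 + ((6 + 0**2)*(-109) + 48) = -25919 + ((6 + 0)*(-109) + 48) = -25919 + (6*(-109) + 48) = -25919 + (-654 + 48) = -25919 - 606 = -26525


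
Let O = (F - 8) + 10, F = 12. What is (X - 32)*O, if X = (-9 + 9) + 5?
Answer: -378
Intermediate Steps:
X = 5 (X = 0 + 5 = 5)
O = 14 (O = (12 - 8) + 10 = 4 + 10 = 14)
(X - 32)*O = (5 - 32)*14 = -27*14 = -378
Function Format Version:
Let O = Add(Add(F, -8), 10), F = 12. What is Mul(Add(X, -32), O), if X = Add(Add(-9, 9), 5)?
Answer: -378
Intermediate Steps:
X = 5 (X = Add(0, 5) = 5)
O = 14 (O = Add(Add(12, -8), 10) = Add(4, 10) = 14)
Mul(Add(X, -32), O) = Mul(Add(5, -32), 14) = Mul(-27, 14) = -378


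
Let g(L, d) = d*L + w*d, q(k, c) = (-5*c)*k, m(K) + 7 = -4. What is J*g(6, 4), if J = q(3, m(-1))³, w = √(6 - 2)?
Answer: 143748000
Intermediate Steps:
m(K) = -11 (m(K) = -7 - 4 = -11)
q(k, c) = -5*c*k
w = 2 (w = √4 = 2)
g(L, d) = 2*d + L*d (g(L, d) = d*L + 2*d = L*d + 2*d = 2*d + L*d)
J = 4492125 (J = (-5*(-11)*3)³ = 165³ = 4492125)
J*g(6, 4) = 4492125*(4*(2 + 6)) = 4492125*(4*8) = 4492125*32 = 143748000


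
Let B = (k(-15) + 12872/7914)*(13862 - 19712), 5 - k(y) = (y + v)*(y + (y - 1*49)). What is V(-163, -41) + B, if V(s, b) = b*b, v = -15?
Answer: 18238361789/1319 ≈ 1.3827e+7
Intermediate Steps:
V(s, b) = b²
k(y) = 5 - (-49 + 2*y)*(-15 + y) (k(y) = 5 - (y - 15)*(y + (y - 1*49)) = 5 - (-15 + y)*(y + (y - 49)) = 5 - (-15 + y)*(y + (-49 + y)) = 5 - (-15 + y)*(-49 + 2*y) = 5 - (-49 + 2*y)*(-15 + y))
B = 18236144550/1319 (B = ((-730 - 2*(-15)² + 79*(-15)) + 12872/7914)*(13862 - 19712) = ((-730 - 2*225 - 1185) + 12872*(1/7914))*(-5850) = ((-730 - 450 - 1185) + 6436/3957)*(-5850) = (-2365 + 6436/3957)*(-5850) = -9351869/3957*(-5850) = 18236144550/1319 ≈ 1.3826e+7)
V(-163, -41) + B = (-41)² + 18236144550/1319 = 1681 + 18236144550/1319 = 18238361789/1319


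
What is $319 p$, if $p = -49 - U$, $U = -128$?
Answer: $25201$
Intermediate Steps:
$p = 79$ ($p = -49 - -128 = -49 + 128 = 79$)
$319 p = 319 \cdot 79 = 25201$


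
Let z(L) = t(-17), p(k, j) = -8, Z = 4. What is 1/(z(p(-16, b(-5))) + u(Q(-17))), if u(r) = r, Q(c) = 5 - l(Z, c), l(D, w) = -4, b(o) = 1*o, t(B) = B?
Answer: -1/8 ≈ -0.12500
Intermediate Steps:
b(o) = o
Q(c) = 9 (Q(c) = 5 - 1*(-4) = 5 + 4 = 9)
z(L) = -17
1/(z(p(-16, b(-5))) + u(Q(-17))) = 1/(-17 + 9) = 1/(-8) = -1/8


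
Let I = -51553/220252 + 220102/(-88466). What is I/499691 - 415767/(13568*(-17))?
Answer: 29765115635380014147/16512910501069572352 ≈ 1.8025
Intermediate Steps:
I = -26519296701/9742406716 (I = -51553*1/220252 + 220102*(-1/88466) = -51553/220252 - 110051/44233 = -26519296701/9742406716 ≈ -2.7220)
I/499691 - 415767/(13568*(-17)) = -26519296701/9742406716/499691 - 415767/(13568*(-17)) = -26519296701/9742406716*1/499691 - 415767/(-230656) = -26519296701/4868192954324756 - 415767*(-1/230656) = -26519296701/4868192954324756 + 415767/230656 = 29765115635380014147/16512910501069572352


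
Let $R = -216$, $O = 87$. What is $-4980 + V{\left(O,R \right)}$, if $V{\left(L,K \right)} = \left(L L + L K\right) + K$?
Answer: $-16419$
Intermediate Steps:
$V{\left(L,K \right)} = K + L^{2} + K L$ ($V{\left(L,K \right)} = \left(L^{2} + K L\right) + K = K + L^{2} + K L$)
$-4980 + V{\left(O,R \right)} = -4980 - \left(19008 - 7569\right) = -4980 - 11439 = -16419$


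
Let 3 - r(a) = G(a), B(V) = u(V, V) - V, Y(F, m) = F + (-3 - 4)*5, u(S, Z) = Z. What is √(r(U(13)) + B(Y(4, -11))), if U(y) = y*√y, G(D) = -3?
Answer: √6 ≈ 2.4495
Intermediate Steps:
Y(F, m) = -35 + F (Y(F, m) = F - 7*5 = F - 35 = -35 + F)
B(V) = 0 (B(V) = V - V = 0)
U(y) = y^(3/2)
r(a) = 6 (r(a) = 3 - 1*(-3) = 3 + 3 = 6)
√(r(U(13)) + B(Y(4, -11))) = √(6 + 0) = √6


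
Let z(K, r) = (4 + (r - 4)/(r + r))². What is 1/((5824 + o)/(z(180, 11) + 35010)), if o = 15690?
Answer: 16953865/10412776 ≈ 1.6282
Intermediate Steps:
z(K, r) = (4 + (-4 + r)/(2*r))² (z(K, r) = (4 + (-4 + r)/((2*r)))² = (4 + (-4 + r)*(1/(2*r)))² = (4 + (-4 + r)/(2*r))²)
1/((5824 + o)/(z(180, 11) + 35010)) = 1/((5824 + 15690)/((¼)*(-4 + 9*11)²/11² + 35010)) = 1/(21514/((¼)*(1/121)*(-4 + 99)² + 35010)) = 1/(21514/((¼)*(1/121)*95² + 35010)) = 1/(21514/((¼)*(1/121)*9025 + 35010)) = 1/(21514/(9025/484 + 35010)) = 1/(21514/(16953865/484)) = 1/(21514*(484/16953865)) = 1/(10412776/16953865) = 16953865/10412776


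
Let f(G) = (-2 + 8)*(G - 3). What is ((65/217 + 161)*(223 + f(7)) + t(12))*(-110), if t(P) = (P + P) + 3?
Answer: -951648830/217 ≈ -4.3855e+6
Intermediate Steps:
t(P) = 3 + 2*P (t(P) = 2*P + 3 = 3 + 2*P)
f(G) = -18 + 6*G (f(G) = 6*(-3 + G) = -18 + 6*G)
((65/217 + 161)*(223 + f(7)) + t(12))*(-110) = ((65/217 + 161)*(223 + (-18 + 6*7)) + (3 + 2*12))*(-110) = ((65*(1/217) + 161)*(223 + (-18 + 42)) + (3 + 24))*(-110) = ((65/217 + 161)*(223 + 24) + 27)*(-110) = ((35002/217)*247 + 27)*(-110) = (8645494/217 + 27)*(-110) = (8651353/217)*(-110) = -951648830/217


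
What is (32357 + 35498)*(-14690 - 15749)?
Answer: -2065438345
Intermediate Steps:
(32357 + 35498)*(-14690 - 15749) = 67855*(-30439) = -2065438345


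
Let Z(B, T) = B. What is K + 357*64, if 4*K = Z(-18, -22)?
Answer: 45687/2 ≈ 22844.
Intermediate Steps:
K = -9/2 (K = (1/4)*(-18) = -9/2 ≈ -4.5000)
K + 357*64 = -9/2 + 357*64 = -9/2 + 22848 = 45687/2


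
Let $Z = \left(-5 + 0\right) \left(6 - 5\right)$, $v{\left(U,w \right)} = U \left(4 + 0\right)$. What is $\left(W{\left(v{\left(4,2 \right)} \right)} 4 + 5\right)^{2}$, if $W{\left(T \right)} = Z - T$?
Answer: $6241$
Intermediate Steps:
$v{\left(U,w \right)} = 4 U$ ($v{\left(U,w \right)} = U 4 = 4 U$)
$Z = -5$ ($Z = \left(-5\right) 1 = -5$)
$W{\left(T \right)} = -5 - T$
$\left(W{\left(v{\left(4,2 \right)} \right)} 4 + 5\right)^{2} = \left(\left(-5 - 4 \cdot 4\right) 4 + 5\right)^{2} = \left(\left(-5 - 16\right) 4 + 5\right)^{2} = \left(\left(-21\right) 4 + 5\right)^{2} = \left(-84 + 5\right)^{2} = \left(-79\right)^{2} = 6241$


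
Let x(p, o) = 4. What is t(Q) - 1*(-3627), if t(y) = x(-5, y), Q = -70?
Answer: 3631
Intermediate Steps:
t(y) = 4
t(Q) - 1*(-3627) = 4 - 1*(-3627) = 4 + 3627 = 3631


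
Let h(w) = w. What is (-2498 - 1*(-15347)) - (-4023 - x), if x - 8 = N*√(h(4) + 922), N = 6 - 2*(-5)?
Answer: 16880 + 16*√926 ≈ 17367.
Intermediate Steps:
N = 16 (N = 6 + 10 = 16)
x = 8 + 16*√926 (x = 8 + 16*√(4 + 922) = 8 + 16*√926 ≈ 494.88)
(-2498 - 1*(-15347)) - (-4023 - x) = (-2498 - 1*(-15347)) - (-4023 - (8 + 16*√926)) = (-2498 + 15347) - (-4023 + (-8 - 16*√926)) = 12849 - (-4031 - 16*√926) = 12849 + (4031 + 16*√926) = 16880 + 16*√926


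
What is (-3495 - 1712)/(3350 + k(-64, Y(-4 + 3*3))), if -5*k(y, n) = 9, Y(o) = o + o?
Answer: -26035/16741 ≈ -1.5552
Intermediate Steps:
Y(o) = 2*o
k(y, n) = -9/5 (k(y, n) = -⅕*9 = -9/5)
(-3495 - 1712)/(3350 + k(-64, Y(-4 + 3*3))) = (-3495 - 1712)/(3350 - 9/5) = -5207/16741/5 = -5207*5/16741 = -26035/16741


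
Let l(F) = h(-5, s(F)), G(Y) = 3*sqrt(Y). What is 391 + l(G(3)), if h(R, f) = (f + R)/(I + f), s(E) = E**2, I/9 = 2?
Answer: 17617/45 ≈ 391.49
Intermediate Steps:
I = 18 (I = 9*2 = 18)
h(R, f) = (R + f)/(18 + f) (h(R, f) = (f + R)/(18 + f) = (R + f)/(18 + f))
l(F) = (-5 + F**2)/(18 + F**2)
391 + l(G(3)) = 391 + (-5 + (3*sqrt(3))**2)/(18 + (3*sqrt(3))**2) = 391 + (-5 + 27)/(18 + 27) = 391 + 22/45 = 17617/45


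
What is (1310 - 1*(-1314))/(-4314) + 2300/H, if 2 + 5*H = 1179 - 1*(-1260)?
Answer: 21608156/5256609 ≈ 4.1107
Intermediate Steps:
H = 2437/5 (H = -2/5 + (1179 - 1*(-1260))/5 = -2/5 + (1179 + 1260)/5 = -2/5 + (1/5)*2439 = -2/5 + 2439/5 = 2437/5 ≈ 487.40)
(1310 - 1*(-1314))/(-4314) + 2300/H = (1310 - 1*(-1314))/(-4314) + 2300/(2437/5) = (1310 + 1314)*(-1/4314) + 2300*(5/2437) = 2624*(-1/4314) + 11500/2437 = -1312/2157 + 11500/2437 = 21608156/5256609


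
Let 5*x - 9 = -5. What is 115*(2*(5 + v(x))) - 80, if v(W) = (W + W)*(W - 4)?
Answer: -538/5 ≈ -107.60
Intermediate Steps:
x = 4/5 (x = 9/5 + (1/5)*(-5) = 9/5 - 1 = 4/5 ≈ 0.80000)
v(W) = 2*W*(-4 + W) (v(W) = (2*W)*(-4 + W) = 2*W*(-4 + W))
115*(2*(5 + v(x))) - 80 = 115*(2*(5 + 2*(4/5)*(-4 + 4/5))) - 80 = 115*(2*(5 + 2*(4/5)*(-16/5))) - 80 = 115*(2*(5 - 128/25)) - 80 = 115*(2*(-3/25)) - 80 = 115*(-6/25) - 80 = -138/5 - 80 = -538/5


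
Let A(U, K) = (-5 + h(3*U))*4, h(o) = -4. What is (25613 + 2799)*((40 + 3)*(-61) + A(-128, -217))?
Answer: -75547508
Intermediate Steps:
A(U, K) = -36 (A(U, K) = (-5 - 4)*4 = -9*4 = -36)
(25613 + 2799)*((40 + 3)*(-61) + A(-128, -217)) = (25613 + 2799)*((40 + 3)*(-61) - 36) = 28412*(43*(-61) - 36) = 28412*(-2623 - 36) = 28412*(-2659) = -75547508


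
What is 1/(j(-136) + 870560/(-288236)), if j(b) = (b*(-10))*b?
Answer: -72059/13328250280 ≈ -5.4065e-6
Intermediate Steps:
j(b) = -10*b**2 (j(b) = (-10*b)*b = -10*b**2)
1/(j(-136) + 870560/(-288236)) = 1/(-10*(-136)**2 + 870560/(-288236)) = 1/(-10*18496 + 870560*(-1/288236)) = 1/(-184960 - 217640/72059) = 1/(-13328250280/72059) = -72059/13328250280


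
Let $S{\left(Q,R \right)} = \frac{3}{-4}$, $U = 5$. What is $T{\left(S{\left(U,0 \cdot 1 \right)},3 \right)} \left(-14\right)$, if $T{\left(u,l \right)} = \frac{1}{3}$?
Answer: $- \frac{14}{3} \approx -4.6667$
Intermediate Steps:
$S{\left(Q,R \right)} = - \frac{3}{4}$ ($S{\left(Q,R \right)} = 3 \left(- \frac{1}{4}\right) = - \frac{3}{4}$)
$T{\left(u,l \right)} = \frac{1}{3}$
$T{\left(S{\left(U,0 \cdot 1 \right)},3 \right)} \left(-14\right) = \frac{1}{3} \left(-14\right) = - \frac{14}{3}$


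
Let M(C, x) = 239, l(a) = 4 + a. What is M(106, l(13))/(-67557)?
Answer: -239/67557 ≈ -0.0035378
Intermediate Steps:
M(106, l(13))/(-67557) = 239/(-67557) = 239*(-1/67557) = -239/67557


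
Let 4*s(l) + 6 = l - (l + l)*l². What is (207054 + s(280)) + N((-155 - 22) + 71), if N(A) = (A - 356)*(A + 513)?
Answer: -21913823/2 ≈ -1.0957e+7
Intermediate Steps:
N(A) = (-356 + A)*(513 + A)
s(l) = -3/2 - l³/2 + l/4 (s(l) = -3/2 + (l - (l + l)*l²)/4 = -3/2 + (l - 2*l*l²)/4 = -3/2 + (l - 2*l³)/4 = -3/2 + (-l³/2 + l/4) = -3/2 - l³/2 + l/4)
(207054 + s(280)) + N((-155 - 22) + 71) = (207054 + (-3/2 - ½*280³ + (¼)*280)) + (-182628 + ((-155 - 22) + 71)² + 157*((-155 - 22) + 71)) = (207054 + (-3/2 - ½*21952000 + 70)) + (-182628 + (-177 + 71)² + 157*(-177 + 71)) = (207054 + (-3/2 - 10976000 + 70)) + (-182628 + (-106)² + 157*(-106)) = (207054 - 21951863/2) + (-182628 + 11236 - 16642) = -21537755/2 - 188034 = -21913823/2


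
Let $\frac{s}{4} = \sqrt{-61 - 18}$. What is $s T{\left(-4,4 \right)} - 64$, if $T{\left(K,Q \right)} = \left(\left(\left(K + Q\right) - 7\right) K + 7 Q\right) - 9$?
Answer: $-64 + 188 i \sqrt{79} \approx -64.0 + 1671.0 i$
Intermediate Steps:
$s = 4 i \sqrt{79}$ ($s = 4 \sqrt{-61 - 18} = 4 \sqrt{-79} = 4 i \sqrt{79} \approx 35.553 i$)
$T{\left(K,Q \right)} = -9 + 7 Q + K \left(-7 + K + Q\right)$ ($T{\left(K,Q \right)} = \left(\left(-7 + K + Q\right) K + 7 Q\right) - 9 = \left(K \left(-7 + K + Q\right) + 7 Q\right) - 9 = \left(7 Q + K \left(-7 + K + Q\right)\right) - 9 = -9 + 7 Q + K \left(-7 + K + Q\right)$)
$s T{\left(-4,4 \right)} - 64 = 4 i \sqrt{79} \left(-9 + \left(-4\right)^{2} - -28 + 7 \cdot 4 - 16\right) - 64 = 4 i \sqrt{79} \left(-9 + 16 + 28 + 28 - 16\right) - 64 = 4 i \sqrt{79} \cdot 47 - 64 = 188 i \sqrt{79} - 64 = -64 + 188 i \sqrt{79}$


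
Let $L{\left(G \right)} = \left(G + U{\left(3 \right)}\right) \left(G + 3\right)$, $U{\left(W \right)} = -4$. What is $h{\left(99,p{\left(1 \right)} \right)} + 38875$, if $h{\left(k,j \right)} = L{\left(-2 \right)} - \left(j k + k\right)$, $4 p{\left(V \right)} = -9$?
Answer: $\frac{155971}{4} \approx 38993.0$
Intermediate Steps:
$L{\left(G \right)} = \left(-4 + G\right) \left(3 + G\right)$ ($L{\left(G \right)} = \left(G - 4\right) \left(G + 3\right) = \left(-4 + G\right) \left(3 + G\right)$)
$p{\left(V \right)} = - \frac{9}{4}$ ($p{\left(V \right)} = \frac{1}{4} \left(-9\right) = - \frac{9}{4}$)
$h{\left(k,j \right)} = -6 - k - j k$ ($h{\left(k,j \right)} = \left(-12 + \left(-2\right)^{2} - -2\right) - \left(j k + k\right) = \left(-12 + 4 + 2\right) - \left(k + j k\right) = -6 - \left(k + j k\right) = -6 - k - j k$)
$h{\left(99,p{\left(1 \right)} \right)} + 38875 = \left(-6 - 99 - \left(- \frac{9}{4}\right) 99\right) + 38875 = \left(-6 - 99 + \frac{891}{4}\right) + 38875 = \frac{471}{4} + 38875 = \frac{155971}{4}$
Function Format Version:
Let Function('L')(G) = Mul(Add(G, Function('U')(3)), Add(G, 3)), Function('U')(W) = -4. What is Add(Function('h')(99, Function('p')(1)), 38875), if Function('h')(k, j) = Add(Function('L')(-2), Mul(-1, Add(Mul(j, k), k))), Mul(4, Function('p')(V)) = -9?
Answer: Rational(155971, 4) ≈ 38993.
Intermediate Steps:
Function('L')(G) = Mul(Add(-4, G), Add(3, G)) (Function('L')(G) = Mul(Add(G, -4), Add(G, 3)) = Mul(Add(-4, G), Add(3, G)))
Function('p')(V) = Rational(-9, 4) (Function('p')(V) = Mul(Rational(1, 4), -9) = Rational(-9, 4))
Function('h')(k, j) = Add(-6, Mul(-1, k), Mul(-1, j, k)) (Function('h')(k, j) = Add(Add(-12, Pow(-2, 2), Mul(-1, -2)), Mul(-1, Add(Mul(j, k), k))) = Add(Add(-12, 4, 2), Mul(-1, Add(k, Mul(j, k)))) = Add(-6, Add(Mul(-1, k), Mul(-1, j, k))) = Add(-6, Mul(-1, k), Mul(-1, j, k)))
Add(Function('h')(99, Function('p')(1)), 38875) = Add(Add(-6, Mul(-1, 99), Mul(-1, Rational(-9, 4), 99)), 38875) = Add(Add(-6, -99, Rational(891, 4)), 38875) = Add(Rational(471, 4), 38875) = Rational(155971, 4)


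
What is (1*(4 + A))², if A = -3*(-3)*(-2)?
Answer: 196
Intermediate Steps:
A = -18 (A = 9*(-2) = -18)
(1*(4 + A))² = (1*(4 - 18))² = (1*(-14))² = (-14)² = 196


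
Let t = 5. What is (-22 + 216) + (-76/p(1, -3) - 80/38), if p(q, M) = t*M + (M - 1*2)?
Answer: 18591/95 ≈ 195.69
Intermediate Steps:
p(q, M) = -2 + 6*M (p(q, M) = 5*M + (M - 1*2) = 5*M + (M - 2) = 5*M + (-2 + M) = -2 + 6*M)
(-22 + 216) + (-76/p(1, -3) - 80/38) = (-22 + 216) + (-76/(-2 + 6*(-3)) - 80/38) = 194 + (-76/(-2 - 18) - 80*1/38) = 194 + (-76/(-20) - 40/19) = 194 + (-76*(-1/20) - 40/19) = 194 + (19/5 - 40/19) = 194 + 161/95 = 18591/95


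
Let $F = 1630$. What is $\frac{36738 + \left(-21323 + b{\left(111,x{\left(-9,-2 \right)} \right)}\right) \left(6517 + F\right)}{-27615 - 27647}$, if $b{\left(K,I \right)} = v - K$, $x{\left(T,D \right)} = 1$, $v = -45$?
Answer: $\frac{174952675}{55262} \approx 3165.9$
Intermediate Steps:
$b{\left(K,I \right)} = -45 - K$
$\frac{36738 + \left(-21323 + b{\left(111,x{\left(-9,-2 \right)} \right)}\right) \left(6517 + F\right)}{-27615 - 27647} = \frac{36738 + \left(-21323 - 156\right) \left(6517 + 1630\right)}{-27615 - 27647} = \frac{36738 + \left(-21323 - 156\right) 8147}{-55262} = \left(36738 + \left(-21323 - 156\right) 8147\right) \left(- \frac{1}{55262}\right) = \left(36738 - 174989413\right) \left(- \frac{1}{55262}\right) = \left(-174952675\right) \left(- \frac{1}{55262}\right) = \frac{174952675}{55262}$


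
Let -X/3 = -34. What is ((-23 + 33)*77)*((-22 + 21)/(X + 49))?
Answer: -770/151 ≈ -5.0993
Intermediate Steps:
X = 102 (X = -3*(-34) = 102)
((-23 + 33)*77)*((-22 + 21)/(X + 49)) = ((-23 + 33)*77)*((-22 + 21)/(102 + 49)) = (10*77)*(-1/151) = 770*(-1*1/151) = 770*(-1/151) = -770/151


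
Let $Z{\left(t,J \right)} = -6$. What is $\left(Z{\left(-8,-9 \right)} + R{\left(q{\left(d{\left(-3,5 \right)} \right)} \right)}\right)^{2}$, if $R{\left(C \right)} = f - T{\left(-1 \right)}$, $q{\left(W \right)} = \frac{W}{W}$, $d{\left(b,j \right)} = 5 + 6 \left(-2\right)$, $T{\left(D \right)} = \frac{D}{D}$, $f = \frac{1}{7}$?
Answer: $\frac{2304}{49} \approx 47.02$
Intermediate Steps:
$f = \frac{1}{7} \approx 0.14286$
$T{\left(D \right)} = 1$
$d{\left(b,j \right)} = -7$ ($d{\left(b,j \right)} = 5 - 12 = -7$)
$q{\left(W \right)} = 1$
$R{\left(C \right)} = - \frac{6}{7}$ ($R{\left(C \right)} = \frac{1}{7} - 1 = - \frac{6}{7}$)
$\left(Z{\left(-8,-9 \right)} + R{\left(q{\left(d{\left(-3,5 \right)} \right)} \right)}\right)^{2} = \left(-6 - \frac{6}{7}\right)^{2} = \left(- \frac{48}{7}\right)^{2} = \frac{2304}{49}$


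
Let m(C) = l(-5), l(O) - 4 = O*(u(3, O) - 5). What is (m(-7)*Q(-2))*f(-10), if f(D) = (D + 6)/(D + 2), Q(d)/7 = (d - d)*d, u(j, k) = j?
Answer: 0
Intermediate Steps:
l(O) = 4 - 2*O (l(O) = 4 + O*(3 - 5) = 4 + O*(-2) = 4 - 2*O)
m(C) = 14 (m(C) = 4 - 2*(-5) = 4 + 10 = 14)
Q(d) = 0 (Q(d) = 7*((d - d)*d) = 7*(0*d) = 7*0 = 0)
f(D) = (6 + D)/(2 + D)
(m(-7)*Q(-2))*f(-10) = (14*0)*((6 - 10)/(2 - 10)) = 0*(-4/(-8)) = 0*(-1/8*(-4)) = 0*(1/2) = 0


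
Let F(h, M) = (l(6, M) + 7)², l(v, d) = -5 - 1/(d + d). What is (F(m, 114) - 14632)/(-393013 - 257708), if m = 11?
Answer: 760422863/33827080464 ≈ 0.022480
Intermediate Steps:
l(v, d) = -5 - 1/(2*d)
F(h, M) = (2 - 1/(2*M))² (F(h, M) = ((-5 - 1/(2*M)) + 7)² = (2 - 1/(2*M))²)
(F(m, 114) - 14632)/(-393013 - 257708) = ((¼)*(-1 + 4*114)²/114² - 14632)/(-393013 - 257708) = ((¼)*(1/12996)*(-1 + 456)² - 14632)/(-650721) = ((¼)*(1/12996)*455² - 14632)*(-1/650721) = ((¼)*(1/12996)*207025 - 14632)*(-1/650721) = (207025/51984 - 14632)*(-1/650721) = -760422863/51984*(-1/650721) = 760422863/33827080464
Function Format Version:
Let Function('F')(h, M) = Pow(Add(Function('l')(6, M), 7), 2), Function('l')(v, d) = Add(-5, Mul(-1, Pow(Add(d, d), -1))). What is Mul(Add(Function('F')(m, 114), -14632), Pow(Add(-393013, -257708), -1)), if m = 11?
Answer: Rational(760422863, 33827080464) ≈ 0.022480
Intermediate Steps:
Function('l')(v, d) = Add(-5, Mul(Rational(-1, 2), Pow(d, -1))) (Function('l')(v, d) = Add(-5, Mul(-1, Pow(Mul(2, d), -1))) = Add(-5, Mul(-1, Mul(Rational(1, 2), Pow(d, -1)))) = Add(-5, Mul(Rational(-1, 2), Pow(d, -1))))
Function('F')(h, M) = Pow(Add(2, Mul(Rational(-1, 2), Pow(M, -1))), 2) (Function('F')(h, M) = Pow(Add(Add(-5, Mul(Rational(-1, 2), Pow(M, -1))), 7), 2) = Pow(Add(2, Mul(Rational(-1, 2), Pow(M, -1))), 2))
Mul(Add(Function('F')(m, 114), -14632), Pow(Add(-393013, -257708), -1)) = Mul(Add(Mul(Rational(1, 4), Pow(114, -2), Pow(Add(-1, Mul(4, 114)), 2)), -14632), Pow(Add(-393013, -257708), -1)) = Mul(Add(Mul(Rational(1, 4), Rational(1, 12996), Pow(Add(-1, 456), 2)), -14632), Pow(-650721, -1)) = Mul(Add(Mul(Rational(1, 4), Rational(1, 12996), Pow(455, 2)), -14632), Rational(-1, 650721)) = Mul(Add(Mul(Rational(1, 4), Rational(1, 12996), 207025), -14632), Rational(-1, 650721)) = Mul(Add(Rational(207025, 51984), -14632), Rational(-1, 650721)) = Mul(Rational(-760422863, 51984), Rational(-1, 650721)) = Rational(760422863, 33827080464)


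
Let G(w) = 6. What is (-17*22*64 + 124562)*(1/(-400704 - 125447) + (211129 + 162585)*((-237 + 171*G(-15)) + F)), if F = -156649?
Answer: -3083859965291814585666/526151 ≈ -5.8612e+15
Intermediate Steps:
(-17*22*64 + 124562)*(1/(-400704 - 125447) + (211129 + 162585)*((-237 + 171*G(-15)) + F)) = (-17*22*64 + 124562)*(1/(-400704 - 125447) + (211129 + 162585)*((-237 + 171*6) - 156649)) = (-374*64 + 124562)*(1/(-526151) + 373714*((-237 + 1026) - 156649)) = (-23936 + 124562)*(-1/526151 + 373714*(789 - 156649)) = 100626*(-1/526151 + 373714*(-155860)) = 100626*(-1/526151 - 58247064040) = 100626*(-30646750991710041/526151) = -3083859965291814585666/526151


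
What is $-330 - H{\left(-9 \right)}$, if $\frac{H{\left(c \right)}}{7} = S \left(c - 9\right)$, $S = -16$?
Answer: $-2346$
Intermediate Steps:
$H{\left(c \right)} = 1008 - 112 c$ ($H{\left(c \right)} = 7 \left(- 16 \left(c - 9\right)\right) = 7 \left(- 16 \left(-9 + c\right)\right) = 7 \left(144 - 16 c\right) = 1008 - 112 c$)
$-330 - H{\left(-9 \right)} = -330 - \left(1008 - -1008\right) = -330 - \left(1008 + 1008\right) = -330 - 2016 = -2346$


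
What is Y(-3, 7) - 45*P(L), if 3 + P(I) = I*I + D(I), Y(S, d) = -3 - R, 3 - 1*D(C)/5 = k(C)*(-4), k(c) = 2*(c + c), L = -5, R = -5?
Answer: 16337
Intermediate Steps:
k(c) = 4*c (k(c) = 2*(2*c) = 4*c)
D(C) = 15 + 80*C (D(C) = 15 - 5*4*C*(-4) = 15 - (-80)*C = 15 + 80*C)
Y(S, d) = 2 (Y(S, d) = -3 - 1*(-5) = -3 + 5 = 2)
P(I) = 12 + I² + 80*I (P(I) = -3 + (I*I + (15 + 80*I)) = -3 + (I² + (15 + 80*I)) = -3 + (15 + I² + 80*I) = 12 + I² + 80*I)
Y(-3, 7) - 45*P(L) = 2 - 45*(12 + (-5)² + 80*(-5)) = 2 - 45*(12 + 25 - 400) = 2 - 45*(-363) = 2 + 16335 = 16337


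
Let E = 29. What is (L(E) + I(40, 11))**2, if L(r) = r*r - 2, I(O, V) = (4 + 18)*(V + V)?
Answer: 1750329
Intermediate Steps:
I(O, V) = 44*V (I(O, V) = 22*(2*V) = 44*V)
L(r) = -2 + r**2 (L(r) = r**2 - 2 = -2 + r**2)
(L(E) + I(40, 11))**2 = ((-2 + 29**2) + 44*11)**2 = ((-2 + 841) + 484)**2 = (839 + 484)**2 = 1323**2 = 1750329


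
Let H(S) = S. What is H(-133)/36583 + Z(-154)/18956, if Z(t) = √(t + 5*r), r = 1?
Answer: -133/36583 + I*√149/18956 ≈ -0.0036356 + 0.00064394*I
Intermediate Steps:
Z(t) = √(5 + t) (Z(t) = √(t + 5*1) = √(t + 5) = √(5 + t))
H(-133)/36583 + Z(-154)/18956 = -133/36583 + √(5 - 154)/18956 = -133*1/36583 + √(-149)*(1/18956) = -133/36583 + (I*√149)*(1/18956) = -133/36583 + I*√149/18956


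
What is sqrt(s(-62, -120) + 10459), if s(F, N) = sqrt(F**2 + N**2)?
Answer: sqrt(10459 + 2*sqrt(4561)) ≈ 102.93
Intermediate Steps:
sqrt(s(-62, -120) + 10459) = sqrt(sqrt((-62)**2 + (-120)**2) + 10459) = sqrt(sqrt(3844 + 14400) + 10459) = sqrt(sqrt(18244) + 10459) = sqrt(2*sqrt(4561) + 10459) = sqrt(10459 + 2*sqrt(4561))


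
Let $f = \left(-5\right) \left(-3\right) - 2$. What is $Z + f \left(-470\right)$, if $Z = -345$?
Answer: $-6455$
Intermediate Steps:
$f = 13$ ($f = 15 - 2 = 13$)
$Z + f \left(-470\right) = -345 + 13 \left(-470\right) = -345 - 6110 = -6455$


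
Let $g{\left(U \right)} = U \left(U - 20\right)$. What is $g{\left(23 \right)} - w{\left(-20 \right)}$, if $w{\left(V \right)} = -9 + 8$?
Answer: $70$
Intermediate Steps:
$g{\left(U \right)} = U \left(-20 + U\right)$
$w{\left(V \right)} = -1$
$g{\left(23 \right)} - w{\left(-20 \right)} = 23 \left(-20 + 23\right) - -1 = 23 \cdot 3 + 1 = 69 + 1 = 70$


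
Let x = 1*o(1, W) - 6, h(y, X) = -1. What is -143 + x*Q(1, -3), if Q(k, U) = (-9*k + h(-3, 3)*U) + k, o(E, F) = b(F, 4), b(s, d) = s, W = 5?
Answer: -138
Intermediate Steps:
o(E, F) = F
Q(k, U) = -U - 8*k (Q(k, U) = (-9*k - U) + k = (-U - 9*k) + k = -U - 8*k)
x = -1 (x = 1*5 - 6 = 5 - 6 = -1)
-143 + x*Q(1, -3) = -143 - (-1*(-3) - 8*1) = -143 - (3 - 8) = -143 - 1*(-5) = -143 + 5 = -138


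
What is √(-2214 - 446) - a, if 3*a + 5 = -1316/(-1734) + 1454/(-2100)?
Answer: 1497053/910350 + 2*I*√665 ≈ 1.6445 + 51.575*I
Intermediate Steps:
a = -1497053/910350 (a = -5/3 + (-1316/(-1734) + 1454/(-2100))/3 = -5/3 + (-1316*(-1/1734) + 1454*(-1/2100))/3 = -5/3 + (658/867 - 727/1050)/3 = -5/3 + (⅓)*(20197/303450) = -5/3 + 20197/910350 = -1497053/910350 ≈ -1.6445)
√(-2214 - 446) - a = √(-2214 - 446) - 1*(-1497053/910350) = √(-2660) + 1497053/910350 = 2*I*√665 + 1497053/910350 = 1497053/910350 + 2*I*√665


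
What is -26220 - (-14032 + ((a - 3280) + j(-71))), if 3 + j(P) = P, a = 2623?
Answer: -11457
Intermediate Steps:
j(P) = -3 + P
-26220 - (-14032 + ((a - 3280) + j(-71))) = -26220 - (-14032 + ((2623 - 3280) + (-3 - 71))) = -26220 - (-14032 + (-657 - 74)) = -26220 - (-14032 - 731) = -26220 - 1*(-14763) = -26220 + 14763 = -11457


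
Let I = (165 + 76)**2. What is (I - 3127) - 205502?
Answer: -150548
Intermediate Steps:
I = 58081 (I = 241**2 = 58081)
(I - 3127) - 205502 = (58081 - 3127) - 205502 = 54954 - 205502 = -150548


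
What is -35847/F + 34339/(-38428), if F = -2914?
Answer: 638732335/55989596 ≈ 11.408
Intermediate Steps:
-35847/F + 34339/(-38428) = -35847/(-2914) + 34339/(-38428) = -35847*(-1/2914) + 34339*(-1/38428) = 35847/2914 - 34339/38428 = 638732335/55989596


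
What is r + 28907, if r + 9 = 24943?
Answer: 53841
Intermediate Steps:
r = 24934 (r = -9 + 24943 = 24934)
r + 28907 = 24934 + 28907 = 53841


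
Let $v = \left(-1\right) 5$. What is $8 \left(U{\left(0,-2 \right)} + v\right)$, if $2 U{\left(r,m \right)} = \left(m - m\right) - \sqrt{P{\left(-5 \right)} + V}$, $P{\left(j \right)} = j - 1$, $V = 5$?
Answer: $-40 - 4 i \approx -40.0 - 4.0 i$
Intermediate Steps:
$v = -5$
$P{\left(j \right)} = -1 + j$
$U{\left(r,m \right)} = - \frac{i}{2}$ ($U{\left(r,m \right)} = \frac{\left(m - m\right) - \sqrt{\left(-1 - 5\right) + 5}}{2} = \frac{0 - \sqrt{-6 + 5}}{2} = \frac{0 - \sqrt{-1}}{2} = \frac{0 - i}{2} = \frac{\left(-1\right) i}{2} = - \frac{i}{2}$)
$8 \left(U{\left(0,-2 \right)} + v\right) = 8 \left(- \frac{i}{2} - 5\right) = 8 \left(-5 - \frac{i}{2}\right) = -40 - 4 i$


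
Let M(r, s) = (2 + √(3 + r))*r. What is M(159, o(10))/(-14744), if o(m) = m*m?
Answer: -159/7372 - 1431*√2/14744 ≈ -0.15883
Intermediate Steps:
o(m) = m²
M(r, s) = r*(2 + √(3 + r))
M(159, o(10))/(-14744) = (159*(2 + √(3 + 159)))/(-14744) = (159*(2 + √162))*(-1/14744) = (159*(2 + 9*√2))*(-1/14744) = (318 + 1431*√2)*(-1/14744) = -159/7372 - 1431*√2/14744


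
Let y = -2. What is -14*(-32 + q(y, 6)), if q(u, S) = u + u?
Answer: 504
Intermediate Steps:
q(u, S) = 2*u
-14*(-32 + q(y, 6)) = -14*(-32 + 2*(-2)) = -14*(-32 - 4) = -14*(-36) = 504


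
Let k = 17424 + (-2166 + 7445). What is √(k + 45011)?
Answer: √67714 ≈ 260.22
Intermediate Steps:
k = 22703 (k = 17424 + 5279 = 22703)
√(k + 45011) = √(22703 + 45011) = √67714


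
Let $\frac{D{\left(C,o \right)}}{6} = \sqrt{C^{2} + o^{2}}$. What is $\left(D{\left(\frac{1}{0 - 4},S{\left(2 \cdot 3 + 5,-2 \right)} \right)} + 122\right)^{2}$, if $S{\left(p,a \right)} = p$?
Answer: $\frac{76969}{4} + 366 \sqrt{1937} \approx 35350.0$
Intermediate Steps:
$D{\left(C,o \right)} = 6 \sqrt{C^{2} + o^{2}}$
$\left(D{\left(\frac{1}{0 - 4},S{\left(2 \cdot 3 + 5,-2 \right)} \right)} + 122\right)^{2} = \left(6 \sqrt{\left(\frac{1}{0 - 4}\right)^{2} + \left(2 \cdot 3 + 5\right)^{2}} + 122\right)^{2} = \left(6 \sqrt{\left(\frac{1}{-4}\right)^{2} + \left(6 + 5\right)^{2}} + 122\right)^{2} = \left(6 \sqrt{\left(- \frac{1}{4}\right)^{2} + 11^{2}} + 122\right)^{2} = \left(6 \sqrt{\frac{1}{16} + 121} + 122\right)^{2} = \left(6 \sqrt{\frac{1937}{16}} + 122\right)^{2} = \left(6 \frac{\sqrt{1937}}{4} + 122\right)^{2} = \left(\frac{3 \sqrt{1937}}{2} + 122\right)^{2} = \left(122 + \frac{3 \sqrt{1937}}{2}\right)^{2}$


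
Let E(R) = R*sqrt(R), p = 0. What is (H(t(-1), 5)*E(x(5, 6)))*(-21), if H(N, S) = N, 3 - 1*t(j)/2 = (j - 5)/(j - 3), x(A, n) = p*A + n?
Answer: -378*sqrt(6) ≈ -925.91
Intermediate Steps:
x(A, n) = n (x(A, n) = 0*A + n = 0 + n = n)
t(j) = 6 - 2*(-5 + j)/(-3 + j) (t(j) = 6 - 2*(j - 5)/(j - 3) = 6 - 2*(-5 + j)/(-3 + j))
E(R) = R**(3/2)
(H(t(-1), 5)*E(x(5, 6)))*(-21) = ((4*(-2 - 1)/(-3 - 1))*6**(3/2))*(-21) = ((4*(-3)/(-4))*(6*sqrt(6)))*(-21) = ((4*(-1/4)*(-3))*(6*sqrt(6)))*(-21) = (3*(6*sqrt(6)))*(-21) = (18*sqrt(6))*(-21) = -378*sqrt(6)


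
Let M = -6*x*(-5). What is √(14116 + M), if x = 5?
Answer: √14266 ≈ 119.44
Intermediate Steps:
M = 150 (M = -6*5*(-5) = -30*(-5) = 150)
√(14116 + M) = √(14116 + 150) = √14266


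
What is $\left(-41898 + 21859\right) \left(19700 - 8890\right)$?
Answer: $-216621590$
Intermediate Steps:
$\left(-41898 + 21859\right) \left(19700 - 8890\right) = - 20039 \left(19700 + \left(-11013 + 2123\right)\right) = - 20039 \left(19700 - 8890\right) = \left(-20039\right) 10810 = -216621590$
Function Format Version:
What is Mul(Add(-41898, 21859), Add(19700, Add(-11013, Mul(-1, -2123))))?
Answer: -216621590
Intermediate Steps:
Mul(Add(-41898, 21859), Add(19700, Add(-11013, Mul(-1, -2123)))) = Mul(-20039, Add(19700, Add(-11013, 2123))) = Mul(-20039, Add(19700, -8890)) = Mul(-20039, 10810) = -216621590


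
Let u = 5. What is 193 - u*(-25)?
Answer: 318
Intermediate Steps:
193 - u*(-25) = 193 - 5*(-25) = 193 - 1*(-125) = 193 + 125 = 318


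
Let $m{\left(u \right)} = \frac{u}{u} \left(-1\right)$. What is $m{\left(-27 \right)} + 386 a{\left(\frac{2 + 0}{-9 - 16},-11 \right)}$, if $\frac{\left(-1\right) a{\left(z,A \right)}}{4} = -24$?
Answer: $37055$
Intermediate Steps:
$a{\left(z,A \right)} = 96$ ($a{\left(z,A \right)} = \left(-4\right) \left(-24\right) = 96$)
$m{\left(u \right)} = -1$ ($m{\left(u \right)} = 1 \left(-1\right) = -1$)
$m{\left(-27 \right)} + 386 a{\left(\frac{2 + 0}{-9 - 16},-11 \right)} = -1 + 386 \cdot 96 = -1 + 37056 = 37055$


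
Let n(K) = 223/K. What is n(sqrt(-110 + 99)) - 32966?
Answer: -32966 - 223*I*sqrt(11)/11 ≈ -32966.0 - 67.237*I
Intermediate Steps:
n(sqrt(-110 + 99)) - 32966 = 223/(sqrt(-110 + 99)) - 32966 = 223/(sqrt(-11)) - 32966 = 223/((I*sqrt(11))) - 32966 = 223*(-I*sqrt(11)/11) - 32966 = -223*I*sqrt(11)/11 - 32966 = -32966 - 223*I*sqrt(11)/11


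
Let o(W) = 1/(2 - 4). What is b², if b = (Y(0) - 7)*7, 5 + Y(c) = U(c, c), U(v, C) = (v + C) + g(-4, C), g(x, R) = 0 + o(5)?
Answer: 30625/4 ≈ 7656.3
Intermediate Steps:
o(W) = -½ (o(W) = 1/(-2) = -½)
g(x, R) = -½ (g(x, R) = 0 - ½ = -½)
U(v, C) = -½ + C + v (U(v, C) = (v + C) - ½ = (C + v) - ½ = -½ + C + v)
Y(c) = -11/2 + 2*c (Y(c) = -5 + (-½ + c + c) = -5 + (-½ + 2*c) = -11/2 + 2*c)
b = -175/2 (b = ((-11/2 + 2*0) - 7)*7 = ((-11/2 + 0) - 7)*7 = (-11/2 - 7)*7 = -25/2*7 = -175/2 ≈ -87.500)
b² = (-175/2)² = 30625/4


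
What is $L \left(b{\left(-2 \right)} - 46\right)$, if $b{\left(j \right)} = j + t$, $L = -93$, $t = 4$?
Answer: $4092$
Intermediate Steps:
$b{\left(j \right)} = 4 + j$ ($b{\left(j \right)} = j + 4 = 4 + j$)
$L \left(b{\left(-2 \right)} - 46\right) = - 93 \left(\left(4 - 2\right) - 46\right) = - 93 \left(2 - 46\right) = \left(-93\right) \left(-44\right) = 4092$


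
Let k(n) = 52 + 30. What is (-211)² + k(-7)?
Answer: 44603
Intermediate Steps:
k(n) = 82
(-211)² + k(-7) = (-211)² + 82 = 44521 + 82 = 44603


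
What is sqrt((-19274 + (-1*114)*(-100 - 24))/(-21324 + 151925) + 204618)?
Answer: 2*sqrt(872522761469570)/130601 ≈ 452.35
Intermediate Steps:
sqrt((-19274 + (-1*114)*(-100 - 24))/(-21324 + 151925) + 204618) = sqrt((-19274 - 114*(-124))/130601 + 204618) = sqrt((-19274 + 14136)*(1/130601) + 204618) = sqrt(-5138*1/130601 + 204618) = sqrt(-5138/130601 + 204618) = sqrt(26723310280/130601) = 2*sqrt(872522761469570)/130601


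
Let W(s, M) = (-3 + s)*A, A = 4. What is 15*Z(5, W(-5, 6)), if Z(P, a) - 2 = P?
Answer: 105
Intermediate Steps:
W(s, M) = -12 + 4*s (W(s, M) = (-3 + s)*4 = -12 + 4*s)
Z(P, a) = 2 + P
15*Z(5, W(-5, 6)) = 15*(2 + 5) = 15*7 = 105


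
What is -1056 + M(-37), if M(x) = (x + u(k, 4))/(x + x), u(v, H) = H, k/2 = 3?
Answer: -78111/74 ≈ -1055.6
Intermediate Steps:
k = 6 (k = 2*3 = 6)
M(x) = (4 + x)/(2*x) (M(x) = (x + 4)/(x + x) = (4 + x)/((2*x)) = (4 + x)*(1/(2*x)) = (4 + x)/(2*x))
-1056 + M(-37) = -1056 + (1/2)*(4 - 37)/(-37) = -1056 + (1/2)*(-1/37)*(-33) = -1056 + 33/74 = -78111/74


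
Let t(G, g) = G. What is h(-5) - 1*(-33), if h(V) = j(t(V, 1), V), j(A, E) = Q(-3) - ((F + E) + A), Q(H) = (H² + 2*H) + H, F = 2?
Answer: 41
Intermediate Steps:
Q(H) = H² + 3*H
j(A, E) = -2 - A - E (j(A, E) = -3*(3 - 3) - ((2 + E) + A) = -3*0 - (2 + A + E) = 0 + (-2 - A - E) = -2 - A - E)
h(V) = -2 - 2*V (h(V) = -2 - V - V = -2 - 2*V)
h(-5) - 1*(-33) = (-2 - 2*(-5)) - 1*(-33) = (-2 + 10) + 33 = 8 + 33 = 41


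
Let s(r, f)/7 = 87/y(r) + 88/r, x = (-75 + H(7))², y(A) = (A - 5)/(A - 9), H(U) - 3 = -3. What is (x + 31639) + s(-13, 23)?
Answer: 1480477/39 ≈ 37961.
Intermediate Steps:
H(U) = 0 (H(U) = 3 - 3 = 0)
y(A) = (-5 + A)/(-9 + A)
x = 5625 (x = (-75 + 0)² = (-75)² = 5625)
s(r, f) = 616/r + 609*(-9 + r)/(-5 + r) (s(r, f) = 7*(87/(((-5 + r)/(-9 + r))) + 88/r) = 7*(87*((-9 + r)/(-5 + r)) + 88/r) = 7*(87*(-9 + r)/(-5 + r) + 88/r) = 7*(88/r + 87*(-9 + r)/(-5 + r)) = 616/r + 609*(-9 + r)/(-5 + r))
(x + 31639) + s(-13, 23) = (5625 + 31639) + 7*(-440 - 695*(-13) + 87*(-13)²)/(-13*(-5 - 13)) = 37264 + 7*(-1/13)*(-440 + 9035 + 87*169)/(-18) = 37264 + 7*(-1/13)*(-1/18)*(-440 + 9035 + 14703) = 37264 + 7*(-1/13)*(-1/18)*23298 = 37264 + 27181/39 = 1480477/39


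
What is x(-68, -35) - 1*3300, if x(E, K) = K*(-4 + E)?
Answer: -780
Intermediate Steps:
x(-68, -35) - 1*3300 = -35*(-4 - 68) - 1*3300 = -35*(-72) - 3300 = 2520 - 3300 = -780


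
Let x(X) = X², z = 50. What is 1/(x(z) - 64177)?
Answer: -1/61677 ≈ -1.6214e-5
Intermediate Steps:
1/(x(z) - 64177) = 1/(50² - 64177) = 1/(2500 - 64177) = 1/(-61677) = -1/61677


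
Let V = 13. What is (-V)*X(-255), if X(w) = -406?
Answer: 5278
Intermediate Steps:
(-V)*X(-255) = -1*13*(-406) = -13*(-406) = 5278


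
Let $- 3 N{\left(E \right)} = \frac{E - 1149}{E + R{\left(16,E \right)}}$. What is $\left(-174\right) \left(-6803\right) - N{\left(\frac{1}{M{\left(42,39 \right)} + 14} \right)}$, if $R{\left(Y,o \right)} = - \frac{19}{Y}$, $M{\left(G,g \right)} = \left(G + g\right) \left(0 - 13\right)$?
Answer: $\frac{70179487654}{59271} \approx 1.184 \cdot 10^{6}$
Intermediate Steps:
$M{\left(G,g \right)} = - 13 G - 13 g$ ($M{\left(G,g \right)} = \left(G + g\right) \left(-13\right) = - 13 G - 13 g$)
$N{\left(E \right)} = - \frac{-1149 + E}{3 \left(- \frac{19}{16} + E\right)}$ ($N{\left(E \right)} = - \frac{\left(E - 1149\right) \frac{1}{E - \frac{19}{16}}}{3} = - \frac{\left(-1149 + E\right) \frac{1}{E - \frac{19}{16}}}{3} = - \frac{\left(-1149 + E\right) \frac{1}{- \frac{19}{16} + E}}{3} = - \frac{\frac{1}{- \frac{19}{16} + E} \left(-1149 + E\right)}{3} = - \frac{-1149 + E}{3 \left(- \frac{19}{16} + E\right)}$)
$\left(-174\right) \left(-6803\right) - N{\left(\frac{1}{M{\left(42,39 \right)} + 14} \right)} = \left(-174\right) \left(-6803\right) - \frac{16 \left(1149 - \frac{1}{\left(\left(-13\right) 42 - 507\right) + 14}\right)}{3 \left(-19 + \frac{16}{\left(\left(-13\right) 42 - 507\right) + 14}\right)} = 1183722 - \frac{16 \left(1149 - \frac{1}{\left(-546 - 507\right) + 14}\right)}{3 \left(-19 + \frac{16}{\left(-546 - 507\right) + 14}\right)} = 1183722 - \frac{16 \left(1149 - \frac{1}{-1053 + 14}\right)}{3 \left(-19 + \frac{16}{-1053 + 14}\right)} = 1183722 - \frac{16 \left(1149 - \frac{1}{-1039}\right)}{3 \left(-19 + \frac{16}{-1039}\right)} = 1183722 - \frac{16 \left(1149 - - \frac{1}{1039}\right)}{3 \left(-19 + 16 \left(- \frac{1}{1039}\right)\right)} = 1183722 - \frac{16 \left(1149 + \frac{1}{1039}\right)}{3 \left(-19 - \frac{16}{1039}\right)} = 1183722 - \frac{16}{3} \frac{1}{- \frac{19757}{1039}} \cdot \frac{1193812}{1039} = 1183722 - \frac{16}{3} \left(- \frac{1039}{19757}\right) \frac{1193812}{1039} = 1183722 - - \frac{19100992}{59271} = 1183722 + \frac{19100992}{59271} = \frac{70179487654}{59271}$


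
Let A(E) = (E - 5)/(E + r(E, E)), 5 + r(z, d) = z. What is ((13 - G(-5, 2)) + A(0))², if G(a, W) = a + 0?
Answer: 361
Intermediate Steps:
r(z, d) = -5 + z
G(a, W) = a
A(E) = (-5 + E)/(-5 + 2*E) (A(E) = (E - 5)/(E + (-5 + E)) = (-5 + E)/(-5 + 2*E))
((13 - G(-5, 2)) + A(0))² = ((13 - 1*(-5)) + (-5 + 0)/(-5 + 2*0))² = ((13 + 5) - 5/(-5 + 0))² = (18 - 5/(-5))² = (18 - ⅕*(-5))² = (18 + 1)² = 19² = 361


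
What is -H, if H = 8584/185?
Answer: -232/5 ≈ -46.400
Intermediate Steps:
H = 232/5 (H = 8584*(1/185) = 232/5 ≈ 46.400)
-H = -1*232/5 = -232/5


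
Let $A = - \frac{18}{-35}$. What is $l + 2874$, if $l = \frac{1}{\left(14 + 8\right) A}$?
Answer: $\frac{1138139}{396} \approx 2874.1$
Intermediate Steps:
$A = \frac{18}{35}$ ($A = \left(-18\right) \left(- \frac{1}{35}\right) = \frac{18}{35} \approx 0.51429$)
$l = \frac{35}{396}$ ($l = \frac{1}{\left(14 + 8\right) \frac{18}{35}} = \frac{1}{22 \cdot \frac{18}{35}} = \frac{1}{\frac{396}{35}} = \frac{35}{396} \approx 0.088384$)
$l + 2874 = \frac{35}{396} + 2874 = \frac{1138139}{396}$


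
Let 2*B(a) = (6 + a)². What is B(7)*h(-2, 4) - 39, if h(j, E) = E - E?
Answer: -39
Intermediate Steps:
h(j, E) = 0
B(a) = (6 + a)²/2
B(7)*h(-2, 4) - 39 = ((6 + 7)²/2)*0 - 39 = ((½)*13²)*0 - 39 = ((½)*169)*0 - 39 = (169/2)*0 - 39 = 0 - 39 = -39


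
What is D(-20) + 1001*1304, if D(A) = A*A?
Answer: 1305704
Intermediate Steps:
D(A) = A**2
D(-20) + 1001*1304 = (-20)**2 + 1001*1304 = 400 + 1305304 = 1305704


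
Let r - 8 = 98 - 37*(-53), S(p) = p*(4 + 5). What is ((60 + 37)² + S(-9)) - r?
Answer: 7261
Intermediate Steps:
S(p) = 9*p (S(p) = p*9 = 9*p)
r = 2067 (r = 8 + (98 - 37*(-53)) = 8 + (98 + 1961) = 8 + 2059 = 2067)
((60 + 37)² + S(-9)) - r = ((60 + 37)² + 9*(-9)) - 1*2067 = (97² - 81) - 2067 = (9409 - 81) - 2067 = 9328 - 2067 = 7261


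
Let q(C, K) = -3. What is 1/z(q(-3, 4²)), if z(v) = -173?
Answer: -1/173 ≈ -0.0057803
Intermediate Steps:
1/z(q(-3, 4²)) = 1/(-173) = -1/173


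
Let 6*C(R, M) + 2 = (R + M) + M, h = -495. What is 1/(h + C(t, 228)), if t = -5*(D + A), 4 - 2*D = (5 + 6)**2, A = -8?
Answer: -12/4367 ≈ -0.0027479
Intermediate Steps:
D = -117/2 (D = 2 - (5 + 6)**2/2 = 2 - 1/2*11**2 = 2 - 1/2*121 = 2 - 121/2 = -117/2 ≈ -58.500)
t = 665/2 (t = -5*(-117/2 - 8) = -5*(-133/2) = 665/2 ≈ 332.50)
C(R, M) = -1/3 + M/3 + R/6 (C(R, M) = -1/3 + ((R + M) + M)/6 = -1/3 + ((M + R) + M)/6 = -1/3 + (R + 2*M)/6 = -1/3 + (M/3 + R/6) = -1/3 + M/3 + R/6)
1/(h + C(t, 228)) = 1/(-495 + (-1/3 + (1/3)*228 + (1/6)*(665/2))) = 1/(-495 + (-1/3 + 76 + 665/12)) = 1/(-495 + 1573/12) = 1/(-4367/12) = -12/4367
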